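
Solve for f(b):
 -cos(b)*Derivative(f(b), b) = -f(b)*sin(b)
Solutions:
 f(b) = C1/cos(b)


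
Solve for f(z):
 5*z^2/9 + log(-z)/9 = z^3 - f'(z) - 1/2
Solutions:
 f(z) = C1 + z^4/4 - 5*z^3/27 - z*log(-z)/9 - 7*z/18


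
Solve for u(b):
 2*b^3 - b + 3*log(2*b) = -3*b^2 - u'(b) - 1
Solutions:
 u(b) = C1 - b^4/2 - b^3 + b^2/2 - 3*b*log(b) - b*log(8) + 2*b


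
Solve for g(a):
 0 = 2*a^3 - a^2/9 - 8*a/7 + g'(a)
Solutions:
 g(a) = C1 - a^4/2 + a^3/27 + 4*a^2/7


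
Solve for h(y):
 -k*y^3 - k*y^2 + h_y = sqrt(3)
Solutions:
 h(y) = C1 + k*y^4/4 + k*y^3/3 + sqrt(3)*y


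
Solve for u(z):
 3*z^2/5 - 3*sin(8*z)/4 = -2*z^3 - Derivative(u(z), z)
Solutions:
 u(z) = C1 - z^4/2 - z^3/5 - 3*cos(8*z)/32


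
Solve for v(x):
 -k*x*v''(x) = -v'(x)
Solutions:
 v(x) = C1 + x^(((re(k) + 1)*re(k) + im(k)^2)/(re(k)^2 + im(k)^2))*(C2*sin(log(x)*Abs(im(k))/(re(k)^2 + im(k)^2)) + C3*cos(log(x)*im(k)/(re(k)^2 + im(k)^2)))


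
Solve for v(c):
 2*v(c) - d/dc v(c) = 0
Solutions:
 v(c) = C1*exp(2*c)


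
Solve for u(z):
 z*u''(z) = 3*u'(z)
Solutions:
 u(z) = C1 + C2*z^4


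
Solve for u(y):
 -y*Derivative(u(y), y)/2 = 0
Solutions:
 u(y) = C1


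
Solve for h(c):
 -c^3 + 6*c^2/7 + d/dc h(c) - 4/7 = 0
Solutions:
 h(c) = C1 + c^4/4 - 2*c^3/7 + 4*c/7


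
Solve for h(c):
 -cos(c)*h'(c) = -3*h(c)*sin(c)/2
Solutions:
 h(c) = C1/cos(c)^(3/2)


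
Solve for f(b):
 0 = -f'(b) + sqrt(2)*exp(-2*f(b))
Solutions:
 f(b) = log(-sqrt(C1 + 2*sqrt(2)*b))
 f(b) = log(C1 + 2*sqrt(2)*b)/2


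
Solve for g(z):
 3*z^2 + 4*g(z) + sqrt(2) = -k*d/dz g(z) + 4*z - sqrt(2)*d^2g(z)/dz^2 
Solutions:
 g(z) = C1*exp(sqrt(2)*z*(-k + sqrt(k^2 - 16*sqrt(2)))/4) + C2*exp(-sqrt(2)*z*(k + sqrt(k^2 - 16*sqrt(2)))/4) - 3*k^2/32 + 3*k*z/8 - k/4 - 3*z^2/4 + z + sqrt(2)/8


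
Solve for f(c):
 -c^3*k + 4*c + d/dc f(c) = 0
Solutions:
 f(c) = C1 + c^4*k/4 - 2*c^2


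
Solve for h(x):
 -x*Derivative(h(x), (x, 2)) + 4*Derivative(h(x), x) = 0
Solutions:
 h(x) = C1 + C2*x^5


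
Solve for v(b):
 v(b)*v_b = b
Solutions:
 v(b) = -sqrt(C1 + b^2)
 v(b) = sqrt(C1 + b^2)


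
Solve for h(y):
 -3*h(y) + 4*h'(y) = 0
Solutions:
 h(y) = C1*exp(3*y/4)


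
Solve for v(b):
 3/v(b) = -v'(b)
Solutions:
 v(b) = -sqrt(C1 - 6*b)
 v(b) = sqrt(C1 - 6*b)


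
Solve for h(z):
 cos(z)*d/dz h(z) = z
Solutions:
 h(z) = C1 + Integral(z/cos(z), z)


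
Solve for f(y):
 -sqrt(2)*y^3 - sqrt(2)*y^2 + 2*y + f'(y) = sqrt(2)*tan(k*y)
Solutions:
 f(y) = C1 + sqrt(2)*y^4/4 + sqrt(2)*y^3/3 - y^2 + sqrt(2)*Piecewise((-log(cos(k*y))/k, Ne(k, 0)), (0, True))


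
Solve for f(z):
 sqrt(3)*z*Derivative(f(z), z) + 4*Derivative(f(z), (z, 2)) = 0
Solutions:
 f(z) = C1 + C2*erf(sqrt(2)*3^(1/4)*z/4)


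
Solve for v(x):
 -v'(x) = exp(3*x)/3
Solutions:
 v(x) = C1 - exp(3*x)/9


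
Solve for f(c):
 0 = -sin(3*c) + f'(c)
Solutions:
 f(c) = C1 - cos(3*c)/3


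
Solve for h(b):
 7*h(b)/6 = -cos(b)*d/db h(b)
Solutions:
 h(b) = C1*(sin(b) - 1)^(7/12)/(sin(b) + 1)^(7/12)


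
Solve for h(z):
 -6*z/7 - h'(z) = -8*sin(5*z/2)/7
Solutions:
 h(z) = C1 - 3*z^2/7 - 16*cos(5*z/2)/35


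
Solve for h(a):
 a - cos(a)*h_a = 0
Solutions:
 h(a) = C1 + Integral(a/cos(a), a)


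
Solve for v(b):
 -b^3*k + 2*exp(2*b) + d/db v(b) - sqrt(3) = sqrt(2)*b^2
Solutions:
 v(b) = C1 + b^4*k/4 + sqrt(2)*b^3/3 + sqrt(3)*b - exp(2*b)


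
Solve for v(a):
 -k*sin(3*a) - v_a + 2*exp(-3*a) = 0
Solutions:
 v(a) = C1 + k*cos(3*a)/3 - 2*exp(-3*a)/3


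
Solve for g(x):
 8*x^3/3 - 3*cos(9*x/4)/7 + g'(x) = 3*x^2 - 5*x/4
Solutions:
 g(x) = C1 - 2*x^4/3 + x^3 - 5*x^2/8 + 4*sin(9*x/4)/21


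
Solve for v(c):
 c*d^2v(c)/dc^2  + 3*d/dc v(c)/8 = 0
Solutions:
 v(c) = C1 + C2*c^(5/8)


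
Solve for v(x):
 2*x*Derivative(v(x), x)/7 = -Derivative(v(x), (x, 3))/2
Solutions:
 v(x) = C1 + Integral(C2*airyai(-14^(2/3)*x/7) + C3*airybi(-14^(2/3)*x/7), x)


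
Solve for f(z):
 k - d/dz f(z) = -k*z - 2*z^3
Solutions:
 f(z) = C1 + k*z^2/2 + k*z + z^4/2


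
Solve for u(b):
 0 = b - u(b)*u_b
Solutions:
 u(b) = -sqrt(C1 + b^2)
 u(b) = sqrt(C1 + b^2)


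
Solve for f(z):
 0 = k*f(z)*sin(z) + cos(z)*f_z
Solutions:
 f(z) = C1*exp(k*log(cos(z)))


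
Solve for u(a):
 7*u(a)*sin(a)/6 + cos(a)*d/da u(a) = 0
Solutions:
 u(a) = C1*cos(a)^(7/6)


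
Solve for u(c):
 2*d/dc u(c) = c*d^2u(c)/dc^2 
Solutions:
 u(c) = C1 + C2*c^3


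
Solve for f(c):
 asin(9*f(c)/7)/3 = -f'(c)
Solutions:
 Integral(1/asin(9*_y/7), (_y, f(c))) = C1 - c/3


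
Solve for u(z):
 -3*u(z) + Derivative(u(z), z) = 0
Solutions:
 u(z) = C1*exp(3*z)


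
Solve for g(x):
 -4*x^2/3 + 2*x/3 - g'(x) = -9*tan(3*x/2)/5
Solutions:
 g(x) = C1 - 4*x^3/9 + x^2/3 - 6*log(cos(3*x/2))/5


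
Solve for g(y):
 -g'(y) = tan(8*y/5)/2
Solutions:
 g(y) = C1 + 5*log(cos(8*y/5))/16


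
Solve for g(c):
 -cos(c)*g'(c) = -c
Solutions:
 g(c) = C1 + Integral(c/cos(c), c)


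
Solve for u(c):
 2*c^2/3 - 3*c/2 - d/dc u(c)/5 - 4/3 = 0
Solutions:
 u(c) = C1 + 10*c^3/9 - 15*c^2/4 - 20*c/3


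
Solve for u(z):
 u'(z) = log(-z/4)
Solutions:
 u(z) = C1 + z*log(-z) + z*(-2*log(2) - 1)


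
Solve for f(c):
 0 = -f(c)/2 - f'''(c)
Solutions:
 f(c) = C3*exp(-2^(2/3)*c/2) + (C1*sin(2^(2/3)*sqrt(3)*c/4) + C2*cos(2^(2/3)*sqrt(3)*c/4))*exp(2^(2/3)*c/4)


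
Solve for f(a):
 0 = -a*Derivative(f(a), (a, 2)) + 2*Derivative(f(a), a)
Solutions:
 f(a) = C1 + C2*a^3


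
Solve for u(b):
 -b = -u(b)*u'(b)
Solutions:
 u(b) = -sqrt(C1 + b^2)
 u(b) = sqrt(C1 + b^2)


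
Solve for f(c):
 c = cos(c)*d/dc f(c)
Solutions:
 f(c) = C1 + Integral(c/cos(c), c)


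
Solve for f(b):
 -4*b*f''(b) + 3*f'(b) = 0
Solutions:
 f(b) = C1 + C2*b^(7/4)


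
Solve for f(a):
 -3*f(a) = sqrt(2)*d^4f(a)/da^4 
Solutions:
 f(a) = (C1*sin(2^(3/8)*3^(1/4)*a/2) + C2*cos(2^(3/8)*3^(1/4)*a/2))*exp(-2^(3/8)*3^(1/4)*a/2) + (C3*sin(2^(3/8)*3^(1/4)*a/2) + C4*cos(2^(3/8)*3^(1/4)*a/2))*exp(2^(3/8)*3^(1/4)*a/2)


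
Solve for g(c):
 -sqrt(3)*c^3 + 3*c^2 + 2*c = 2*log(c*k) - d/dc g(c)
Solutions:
 g(c) = C1 + sqrt(3)*c^4/4 - c^3 - c^2 + 2*c*log(c*k) - 2*c


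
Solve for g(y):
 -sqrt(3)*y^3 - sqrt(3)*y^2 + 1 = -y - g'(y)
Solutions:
 g(y) = C1 + sqrt(3)*y^4/4 + sqrt(3)*y^3/3 - y^2/2 - y


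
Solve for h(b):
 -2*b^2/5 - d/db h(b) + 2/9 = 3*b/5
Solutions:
 h(b) = C1 - 2*b^3/15 - 3*b^2/10 + 2*b/9


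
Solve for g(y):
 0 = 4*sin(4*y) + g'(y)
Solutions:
 g(y) = C1 + cos(4*y)


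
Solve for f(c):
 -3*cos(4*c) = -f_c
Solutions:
 f(c) = C1 + 3*sin(4*c)/4


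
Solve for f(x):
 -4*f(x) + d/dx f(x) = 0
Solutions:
 f(x) = C1*exp(4*x)


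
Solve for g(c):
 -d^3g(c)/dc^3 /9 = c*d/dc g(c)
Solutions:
 g(c) = C1 + Integral(C2*airyai(-3^(2/3)*c) + C3*airybi(-3^(2/3)*c), c)


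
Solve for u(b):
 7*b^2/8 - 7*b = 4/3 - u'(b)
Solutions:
 u(b) = C1 - 7*b^3/24 + 7*b^2/2 + 4*b/3


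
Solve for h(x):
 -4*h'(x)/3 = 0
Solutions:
 h(x) = C1


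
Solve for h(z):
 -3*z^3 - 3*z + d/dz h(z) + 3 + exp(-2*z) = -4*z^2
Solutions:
 h(z) = C1 + 3*z^4/4 - 4*z^3/3 + 3*z^2/2 - 3*z + exp(-2*z)/2


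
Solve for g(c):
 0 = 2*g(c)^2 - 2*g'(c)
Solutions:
 g(c) = -1/(C1 + c)


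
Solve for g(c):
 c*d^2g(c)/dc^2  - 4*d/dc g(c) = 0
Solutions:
 g(c) = C1 + C2*c^5


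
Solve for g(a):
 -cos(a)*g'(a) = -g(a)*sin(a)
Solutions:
 g(a) = C1/cos(a)


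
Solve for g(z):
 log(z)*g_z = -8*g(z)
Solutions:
 g(z) = C1*exp(-8*li(z))


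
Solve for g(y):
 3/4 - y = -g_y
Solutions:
 g(y) = C1 + y^2/2 - 3*y/4


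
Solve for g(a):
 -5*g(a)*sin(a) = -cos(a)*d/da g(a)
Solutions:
 g(a) = C1/cos(a)^5


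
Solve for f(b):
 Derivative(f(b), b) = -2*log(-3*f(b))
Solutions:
 Integral(1/(log(-_y) + log(3)), (_y, f(b)))/2 = C1 - b


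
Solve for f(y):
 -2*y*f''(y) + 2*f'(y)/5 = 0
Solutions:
 f(y) = C1 + C2*y^(6/5)


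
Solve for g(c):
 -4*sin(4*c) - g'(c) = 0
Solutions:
 g(c) = C1 + cos(4*c)


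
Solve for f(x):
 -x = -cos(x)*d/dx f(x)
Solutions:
 f(x) = C1 + Integral(x/cos(x), x)


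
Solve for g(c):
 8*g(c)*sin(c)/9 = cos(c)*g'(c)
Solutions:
 g(c) = C1/cos(c)^(8/9)


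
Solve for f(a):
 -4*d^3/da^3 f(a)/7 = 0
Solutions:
 f(a) = C1 + C2*a + C3*a^2


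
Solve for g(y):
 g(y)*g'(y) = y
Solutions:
 g(y) = -sqrt(C1 + y^2)
 g(y) = sqrt(C1 + y^2)


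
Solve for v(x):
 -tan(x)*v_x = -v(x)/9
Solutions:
 v(x) = C1*sin(x)^(1/9)


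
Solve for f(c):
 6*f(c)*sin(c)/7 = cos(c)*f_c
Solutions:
 f(c) = C1/cos(c)^(6/7)


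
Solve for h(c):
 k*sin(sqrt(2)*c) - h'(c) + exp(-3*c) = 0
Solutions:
 h(c) = C1 - sqrt(2)*k*cos(sqrt(2)*c)/2 - exp(-3*c)/3


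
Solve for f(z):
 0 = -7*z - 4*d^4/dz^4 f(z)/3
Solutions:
 f(z) = C1 + C2*z + C3*z^2 + C4*z^3 - 7*z^5/160


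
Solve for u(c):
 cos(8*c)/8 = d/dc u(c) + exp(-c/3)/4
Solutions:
 u(c) = C1 + sin(8*c)/64 + 3*exp(-c/3)/4


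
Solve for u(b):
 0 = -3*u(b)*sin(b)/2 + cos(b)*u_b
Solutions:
 u(b) = C1/cos(b)^(3/2)


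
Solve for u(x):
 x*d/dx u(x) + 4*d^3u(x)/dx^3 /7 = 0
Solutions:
 u(x) = C1 + Integral(C2*airyai(-14^(1/3)*x/2) + C3*airybi(-14^(1/3)*x/2), x)


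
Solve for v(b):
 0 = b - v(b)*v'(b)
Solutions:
 v(b) = -sqrt(C1 + b^2)
 v(b) = sqrt(C1 + b^2)


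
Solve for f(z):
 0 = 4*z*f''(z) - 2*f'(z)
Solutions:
 f(z) = C1 + C2*z^(3/2)


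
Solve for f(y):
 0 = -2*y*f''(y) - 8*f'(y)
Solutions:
 f(y) = C1 + C2/y^3


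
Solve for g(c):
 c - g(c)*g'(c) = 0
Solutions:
 g(c) = -sqrt(C1 + c^2)
 g(c) = sqrt(C1 + c^2)


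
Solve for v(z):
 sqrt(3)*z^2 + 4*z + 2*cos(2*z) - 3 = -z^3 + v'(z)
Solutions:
 v(z) = C1 + z^4/4 + sqrt(3)*z^3/3 + 2*z^2 - 3*z + sin(2*z)


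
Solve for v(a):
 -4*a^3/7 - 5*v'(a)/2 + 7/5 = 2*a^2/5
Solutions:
 v(a) = C1 - 2*a^4/35 - 4*a^3/75 + 14*a/25


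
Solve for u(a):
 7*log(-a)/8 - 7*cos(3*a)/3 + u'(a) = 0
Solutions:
 u(a) = C1 - 7*a*log(-a)/8 + 7*a/8 + 7*sin(3*a)/9


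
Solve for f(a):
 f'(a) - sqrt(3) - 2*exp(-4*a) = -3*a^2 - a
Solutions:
 f(a) = C1 - a^3 - a^2/2 + sqrt(3)*a - exp(-4*a)/2


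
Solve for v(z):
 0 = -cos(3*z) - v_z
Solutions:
 v(z) = C1 - sin(3*z)/3


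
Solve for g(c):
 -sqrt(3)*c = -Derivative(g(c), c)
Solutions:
 g(c) = C1 + sqrt(3)*c^2/2


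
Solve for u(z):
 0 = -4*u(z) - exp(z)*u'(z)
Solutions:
 u(z) = C1*exp(4*exp(-z))


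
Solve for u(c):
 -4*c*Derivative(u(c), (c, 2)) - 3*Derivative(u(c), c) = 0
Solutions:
 u(c) = C1 + C2*c^(1/4)


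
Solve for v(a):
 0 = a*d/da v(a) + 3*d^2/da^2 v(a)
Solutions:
 v(a) = C1 + C2*erf(sqrt(6)*a/6)


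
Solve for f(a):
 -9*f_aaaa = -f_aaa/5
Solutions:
 f(a) = C1 + C2*a + C3*a^2 + C4*exp(a/45)


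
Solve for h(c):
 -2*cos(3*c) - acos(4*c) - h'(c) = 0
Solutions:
 h(c) = C1 - c*acos(4*c) + sqrt(1 - 16*c^2)/4 - 2*sin(3*c)/3


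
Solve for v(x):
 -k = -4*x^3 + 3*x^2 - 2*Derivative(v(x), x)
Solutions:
 v(x) = C1 + k*x/2 - x^4/2 + x^3/2


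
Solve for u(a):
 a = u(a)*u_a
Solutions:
 u(a) = -sqrt(C1 + a^2)
 u(a) = sqrt(C1 + a^2)


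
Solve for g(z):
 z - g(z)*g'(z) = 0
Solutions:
 g(z) = -sqrt(C1 + z^2)
 g(z) = sqrt(C1 + z^2)


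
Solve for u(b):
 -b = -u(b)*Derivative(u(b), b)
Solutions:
 u(b) = -sqrt(C1 + b^2)
 u(b) = sqrt(C1 + b^2)


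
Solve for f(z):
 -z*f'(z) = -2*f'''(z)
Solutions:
 f(z) = C1 + Integral(C2*airyai(2^(2/3)*z/2) + C3*airybi(2^(2/3)*z/2), z)


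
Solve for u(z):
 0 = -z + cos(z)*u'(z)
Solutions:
 u(z) = C1 + Integral(z/cos(z), z)


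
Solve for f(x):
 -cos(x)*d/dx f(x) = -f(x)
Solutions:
 f(x) = C1*sqrt(sin(x) + 1)/sqrt(sin(x) - 1)


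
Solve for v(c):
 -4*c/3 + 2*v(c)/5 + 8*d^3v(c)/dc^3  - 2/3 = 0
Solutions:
 v(c) = C3*exp(-50^(1/3)*c/10) + 10*c/3 + (C1*sin(sqrt(3)*50^(1/3)*c/20) + C2*cos(sqrt(3)*50^(1/3)*c/20))*exp(50^(1/3)*c/20) + 5/3


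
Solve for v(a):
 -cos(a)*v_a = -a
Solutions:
 v(a) = C1 + Integral(a/cos(a), a)


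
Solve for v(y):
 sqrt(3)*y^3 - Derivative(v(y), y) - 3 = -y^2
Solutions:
 v(y) = C1 + sqrt(3)*y^4/4 + y^3/3 - 3*y


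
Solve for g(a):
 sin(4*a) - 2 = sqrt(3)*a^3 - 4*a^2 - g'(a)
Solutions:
 g(a) = C1 + sqrt(3)*a^4/4 - 4*a^3/3 + 2*a + cos(4*a)/4


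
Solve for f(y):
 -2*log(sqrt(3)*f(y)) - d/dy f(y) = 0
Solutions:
 Integral(1/(2*log(_y) + log(3)), (_y, f(y))) = C1 - y


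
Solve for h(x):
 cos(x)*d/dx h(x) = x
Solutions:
 h(x) = C1 + Integral(x/cos(x), x)


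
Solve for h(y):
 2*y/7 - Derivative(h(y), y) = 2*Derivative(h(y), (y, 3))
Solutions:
 h(y) = C1 + C2*sin(sqrt(2)*y/2) + C3*cos(sqrt(2)*y/2) + y^2/7


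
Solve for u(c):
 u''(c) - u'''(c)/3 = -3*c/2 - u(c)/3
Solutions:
 u(c) = C1*exp(c*(-2^(2/3)*(sqrt(5) + 3)^(1/3)/4 - 2^(1/3)/(2*(sqrt(5) + 3)^(1/3)) + 1))*sin(2^(1/3)*sqrt(3)*c*(-2^(1/3)*(sqrt(5) + 3)^(1/3) + 2/(sqrt(5) + 3)^(1/3))/4) + C2*exp(c*(-2^(2/3)*(sqrt(5) + 3)^(1/3)/4 - 2^(1/3)/(2*(sqrt(5) + 3)^(1/3)) + 1))*cos(2^(1/3)*sqrt(3)*c*(-2^(1/3)*(sqrt(5) + 3)^(1/3) + 2/(sqrt(5) + 3)^(1/3))/4) + C3*exp(c*(2^(1/3)/(sqrt(5) + 3)^(1/3) + 1 + 2^(2/3)*(sqrt(5) + 3)^(1/3)/2)) - 9*c/2


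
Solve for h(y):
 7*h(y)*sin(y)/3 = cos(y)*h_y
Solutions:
 h(y) = C1/cos(y)^(7/3)


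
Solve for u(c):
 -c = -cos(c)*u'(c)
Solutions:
 u(c) = C1 + Integral(c/cos(c), c)


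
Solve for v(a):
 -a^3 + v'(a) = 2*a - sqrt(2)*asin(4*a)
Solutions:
 v(a) = C1 + a^4/4 + a^2 - sqrt(2)*(a*asin(4*a) + sqrt(1 - 16*a^2)/4)


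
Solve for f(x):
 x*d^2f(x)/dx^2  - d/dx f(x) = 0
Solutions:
 f(x) = C1 + C2*x^2


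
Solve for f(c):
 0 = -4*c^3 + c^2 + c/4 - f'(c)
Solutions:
 f(c) = C1 - c^4 + c^3/3 + c^2/8


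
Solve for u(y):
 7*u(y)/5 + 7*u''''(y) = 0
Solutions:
 u(y) = (C1*sin(sqrt(2)*5^(3/4)*y/10) + C2*cos(sqrt(2)*5^(3/4)*y/10))*exp(-sqrt(2)*5^(3/4)*y/10) + (C3*sin(sqrt(2)*5^(3/4)*y/10) + C4*cos(sqrt(2)*5^(3/4)*y/10))*exp(sqrt(2)*5^(3/4)*y/10)


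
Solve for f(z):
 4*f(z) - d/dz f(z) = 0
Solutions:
 f(z) = C1*exp(4*z)


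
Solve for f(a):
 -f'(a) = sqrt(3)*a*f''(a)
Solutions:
 f(a) = C1 + C2*a^(1 - sqrt(3)/3)


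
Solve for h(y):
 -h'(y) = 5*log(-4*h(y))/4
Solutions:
 4*Integral(1/(log(-_y) + 2*log(2)), (_y, h(y)))/5 = C1 - y


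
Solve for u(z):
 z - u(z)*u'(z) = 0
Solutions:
 u(z) = -sqrt(C1 + z^2)
 u(z) = sqrt(C1 + z^2)


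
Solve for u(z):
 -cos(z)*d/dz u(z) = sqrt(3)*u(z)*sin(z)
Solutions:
 u(z) = C1*cos(z)^(sqrt(3))


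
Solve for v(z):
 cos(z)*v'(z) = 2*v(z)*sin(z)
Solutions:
 v(z) = C1/cos(z)^2


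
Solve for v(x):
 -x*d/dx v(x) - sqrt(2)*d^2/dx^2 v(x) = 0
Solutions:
 v(x) = C1 + C2*erf(2^(1/4)*x/2)


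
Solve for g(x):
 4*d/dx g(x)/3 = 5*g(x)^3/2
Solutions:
 g(x) = -2*sqrt(-1/(C1 + 15*x))
 g(x) = 2*sqrt(-1/(C1 + 15*x))


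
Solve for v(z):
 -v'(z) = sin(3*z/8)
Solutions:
 v(z) = C1 + 8*cos(3*z/8)/3


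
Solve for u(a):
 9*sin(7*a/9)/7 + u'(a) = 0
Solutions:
 u(a) = C1 + 81*cos(7*a/9)/49


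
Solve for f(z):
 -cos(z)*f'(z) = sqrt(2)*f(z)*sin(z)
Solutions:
 f(z) = C1*cos(z)^(sqrt(2))


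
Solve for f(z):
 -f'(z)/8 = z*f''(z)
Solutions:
 f(z) = C1 + C2*z^(7/8)


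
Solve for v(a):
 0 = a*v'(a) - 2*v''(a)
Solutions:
 v(a) = C1 + C2*erfi(a/2)


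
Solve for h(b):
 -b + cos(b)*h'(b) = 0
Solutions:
 h(b) = C1 + Integral(b/cos(b), b)


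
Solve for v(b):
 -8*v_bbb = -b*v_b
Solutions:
 v(b) = C1 + Integral(C2*airyai(b/2) + C3*airybi(b/2), b)


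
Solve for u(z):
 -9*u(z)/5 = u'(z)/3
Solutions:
 u(z) = C1*exp(-27*z/5)


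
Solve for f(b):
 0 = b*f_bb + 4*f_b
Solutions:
 f(b) = C1 + C2/b^3


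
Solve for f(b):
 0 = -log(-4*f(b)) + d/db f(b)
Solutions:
 -Integral(1/(log(-_y) + 2*log(2)), (_y, f(b))) = C1 - b


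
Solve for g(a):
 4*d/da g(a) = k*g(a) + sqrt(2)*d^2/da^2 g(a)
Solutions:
 g(a) = C1*exp(sqrt(2)*a*(1 - sqrt(-sqrt(2)*k + 4)/2)) + C2*exp(sqrt(2)*a*(sqrt(-sqrt(2)*k + 4)/2 + 1))


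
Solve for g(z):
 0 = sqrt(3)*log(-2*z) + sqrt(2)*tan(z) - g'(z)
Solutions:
 g(z) = C1 + sqrt(3)*z*(log(-z) - 1) + sqrt(3)*z*log(2) - sqrt(2)*log(cos(z))


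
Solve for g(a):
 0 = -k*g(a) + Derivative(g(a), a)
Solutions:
 g(a) = C1*exp(a*k)


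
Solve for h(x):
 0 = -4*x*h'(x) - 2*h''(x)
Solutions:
 h(x) = C1 + C2*erf(x)


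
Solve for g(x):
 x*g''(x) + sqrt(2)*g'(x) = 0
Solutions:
 g(x) = C1 + C2*x^(1 - sqrt(2))


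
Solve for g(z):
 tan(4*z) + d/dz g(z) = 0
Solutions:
 g(z) = C1 + log(cos(4*z))/4


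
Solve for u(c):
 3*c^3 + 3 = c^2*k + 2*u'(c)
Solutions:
 u(c) = C1 + 3*c^4/8 - c^3*k/6 + 3*c/2


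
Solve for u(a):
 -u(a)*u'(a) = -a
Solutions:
 u(a) = -sqrt(C1 + a^2)
 u(a) = sqrt(C1 + a^2)


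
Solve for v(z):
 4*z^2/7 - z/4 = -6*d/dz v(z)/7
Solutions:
 v(z) = C1 - 2*z^3/9 + 7*z^2/48


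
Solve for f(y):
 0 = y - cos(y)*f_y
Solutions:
 f(y) = C1 + Integral(y/cos(y), y)


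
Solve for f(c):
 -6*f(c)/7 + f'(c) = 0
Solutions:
 f(c) = C1*exp(6*c/7)


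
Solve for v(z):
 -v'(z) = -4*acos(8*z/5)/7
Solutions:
 v(z) = C1 + 4*z*acos(8*z/5)/7 - sqrt(25 - 64*z^2)/14


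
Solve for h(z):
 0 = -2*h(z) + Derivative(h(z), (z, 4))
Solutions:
 h(z) = C1*exp(-2^(1/4)*z) + C2*exp(2^(1/4)*z) + C3*sin(2^(1/4)*z) + C4*cos(2^(1/4)*z)


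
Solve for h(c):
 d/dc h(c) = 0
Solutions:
 h(c) = C1


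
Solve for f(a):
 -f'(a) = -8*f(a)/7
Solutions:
 f(a) = C1*exp(8*a/7)


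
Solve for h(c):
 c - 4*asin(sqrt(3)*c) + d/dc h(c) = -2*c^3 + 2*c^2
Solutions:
 h(c) = C1 - c^4/2 + 2*c^3/3 - c^2/2 + 4*c*asin(sqrt(3)*c) + 4*sqrt(3)*sqrt(1 - 3*c^2)/3


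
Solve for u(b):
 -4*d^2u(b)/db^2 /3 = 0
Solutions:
 u(b) = C1 + C2*b


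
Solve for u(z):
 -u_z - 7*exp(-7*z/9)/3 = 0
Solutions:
 u(z) = C1 + 3*exp(-7*z/9)


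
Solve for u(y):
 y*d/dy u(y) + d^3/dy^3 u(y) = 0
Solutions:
 u(y) = C1 + Integral(C2*airyai(-y) + C3*airybi(-y), y)


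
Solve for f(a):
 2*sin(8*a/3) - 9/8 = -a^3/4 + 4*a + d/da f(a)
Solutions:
 f(a) = C1 + a^4/16 - 2*a^2 - 9*a/8 - 3*cos(8*a/3)/4


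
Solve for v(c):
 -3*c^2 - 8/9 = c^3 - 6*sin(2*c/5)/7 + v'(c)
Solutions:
 v(c) = C1 - c^4/4 - c^3 - 8*c/9 - 15*cos(2*c/5)/7


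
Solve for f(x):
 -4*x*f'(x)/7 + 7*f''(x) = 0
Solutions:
 f(x) = C1 + C2*erfi(sqrt(2)*x/7)


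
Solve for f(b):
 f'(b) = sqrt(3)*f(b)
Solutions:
 f(b) = C1*exp(sqrt(3)*b)


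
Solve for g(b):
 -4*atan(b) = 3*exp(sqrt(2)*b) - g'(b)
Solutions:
 g(b) = C1 + 4*b*atan(b) + 3*sqrt(2)*exp(sqrt(2)*b)/2 - 2*log(b^2 + 1)


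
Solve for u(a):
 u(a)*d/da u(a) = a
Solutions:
 u(a) = -sqrt(C1 + a^2)
 u(a) = sqrt(C1 + a^2)


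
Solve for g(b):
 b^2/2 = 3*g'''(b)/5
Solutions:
 g(b) = C1 + C2*b + C3*b^2 + b^5/72


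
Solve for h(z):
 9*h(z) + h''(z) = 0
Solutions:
 h(z) = C1*sin(3*z) + C2*cos(3*z)


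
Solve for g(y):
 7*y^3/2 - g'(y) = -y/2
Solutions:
 g(y) = C1 + 7*y^4/8 + y^2/4


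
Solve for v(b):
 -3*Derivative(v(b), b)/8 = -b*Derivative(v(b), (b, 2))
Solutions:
 v(b) = C1 + C2*b^(11/8)


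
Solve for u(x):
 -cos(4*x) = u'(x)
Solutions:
 u(x) = C1 - sin(4*x)/4


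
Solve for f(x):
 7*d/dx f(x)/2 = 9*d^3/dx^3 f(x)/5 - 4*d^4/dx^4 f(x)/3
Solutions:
 f(x) = C1 + C2*exp(x*(27*3^(2/3)/(10*sqrt(105490) + 3257)^(1/3) + 18 + 3^(1/3)*(10*sqrt(105490) + 3257)^(1/3))/40)*sin(3^(1/6)*x*(-3^(2/3)*(10*sqrt(105490) + 3257)^(1/3) + 81/(10*sqrt(105490) + 3257)^(1/3))/40) + C3*exp(x*(27*3^(2/3)/(10*sqrt(105490) + 3257)^(1/3) + 18 + 3^(1/3)*(10*sqrt(105490) + 3257)^(1/3))/40)*cos(3^(1/6)*x*(-3^(2/3)*(10*sqrt(105490) + 3257)^(1/3) + 81/(10*sqrt(105490) + 3257)^(1/3))/40) + C4*exp(x*(-3^(1/3)*(10*sqrt(105490) + 3257)^(1/3) - 27*3^(2/3)/(10*sqrt(105490) + 3257)^(1/3) + 9)/20)


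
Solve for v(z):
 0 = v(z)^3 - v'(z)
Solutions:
 v(z) = -sqrt(2)*sqrt(-1/(C1 + z))/2
 v(z) = sqrt(2)*sqrt(-1/(C1 + z))/2


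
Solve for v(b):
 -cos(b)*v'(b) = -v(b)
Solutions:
 v(b) = C1*sqrt(sin(b) + 1)/sqrt(sin(b) - 1)


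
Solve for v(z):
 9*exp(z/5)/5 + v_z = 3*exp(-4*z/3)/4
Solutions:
 v(z) = C1 - 9*exp(z/5) - 9*exp(-4*z/3)/16


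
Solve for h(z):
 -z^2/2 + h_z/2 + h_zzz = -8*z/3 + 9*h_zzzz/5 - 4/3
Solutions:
 h(z) = C1 + C2*exp(z*(-10^(1/3)*(27*sqrt(7161) + 2287)^(1/3) - 10*10^(2/3)/(27*sqrt(7161) + 2287)^(1/3) + 20)/108)*sin(10^(1/3)*sqrt(3)*z*(-(27*sqrt(7161) + 2287)^(1/3) + 10*10^(1/3)/(27*sqrt(7161) + 2287)^(1/3))/108) + C3*exp(z*(-10^(1/3)*(27*sqrt(7161) + 2287)^(1/3) - 10*10^(2/3)/(27*sqrt(7161) + 2287)^(1/3) + 20)/108)*cos(10^(1/3)*sqrt(3)*z*(-(27*sqrt(7161) + 2287)^(1/3) + 10*10^(1/3)/(27*sqrt(7161) + 2287)^(1/3))/108) + C4*exp(z*(10*10^(2/3)/(27*sqrt(7161) + 2287)^(1/3) + 10 + 10^(1/3)*(27*sqrt(7161) + 2287)^(1/3))/54) + z^3/3 - 8*z^2/3 - 20*z/3


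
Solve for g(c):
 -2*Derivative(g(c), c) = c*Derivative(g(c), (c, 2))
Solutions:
 g(c) = C1 + C2/c


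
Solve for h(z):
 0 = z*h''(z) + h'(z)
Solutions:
 h(z) = C1 + C2*log(z)


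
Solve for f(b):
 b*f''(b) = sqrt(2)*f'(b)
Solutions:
 f(b) = C1 + C2*b^(1 + sqrt(2))


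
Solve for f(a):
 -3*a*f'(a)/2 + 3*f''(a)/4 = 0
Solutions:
 f(a) = C1 + C2*erfi(a)


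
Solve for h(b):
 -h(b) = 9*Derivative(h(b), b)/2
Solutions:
 h(b) = C1*exp(-2*b/9)


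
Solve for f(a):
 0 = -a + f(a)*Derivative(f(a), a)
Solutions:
 f(a) = -sqrt(C1 + a^2)
 f(a) = sqrt(C1 + a^2)


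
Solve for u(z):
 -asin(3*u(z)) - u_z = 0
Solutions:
 Integral(1/asin(3*_y), (_y, u(z))) = C1 - z


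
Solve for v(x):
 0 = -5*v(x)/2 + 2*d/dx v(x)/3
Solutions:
 v(x) = C1*exp(15*x/4)


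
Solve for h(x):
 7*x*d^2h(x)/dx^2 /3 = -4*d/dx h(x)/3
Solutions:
 h(x) = C1 + C2*x^(3/7)


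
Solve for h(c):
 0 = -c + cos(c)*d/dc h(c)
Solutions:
 h(c) = C1 + Integral(c/cos(c), c)


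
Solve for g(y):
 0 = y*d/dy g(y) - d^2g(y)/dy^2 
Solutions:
 g(y) = C1 + C2*erfi(sqrt(2)*y/2)


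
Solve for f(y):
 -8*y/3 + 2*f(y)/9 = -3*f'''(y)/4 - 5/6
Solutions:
 f(y) = C3*exp(-2*y/3) + 12*y + (C1*sin(sqrt(3)*y/3) + C2*cos(sqrt(3)*y/3))*exp(y/3) - 15/4


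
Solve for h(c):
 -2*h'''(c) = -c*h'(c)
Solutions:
 h(c) = C1 + Integral(C2*airyai(2^(2/3)*c/2) + C3*airybi(2^(2/3)*c/2), c)


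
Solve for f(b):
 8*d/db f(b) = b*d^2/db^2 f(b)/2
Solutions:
 f(b) = C1 + C2*b^17


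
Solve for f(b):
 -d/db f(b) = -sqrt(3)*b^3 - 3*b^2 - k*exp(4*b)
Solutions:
 f(b) = C1 + sqrt(3)*b^4/4 + b^3 + k*exp(4*b)/4


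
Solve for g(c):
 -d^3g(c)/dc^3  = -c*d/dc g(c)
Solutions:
 g(c) = C1 + Integral(C2*airyai(c) + C3*airybi(c), c)


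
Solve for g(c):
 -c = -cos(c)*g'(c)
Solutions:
 g(c) = C1 + Integral(c/cos(c), c)


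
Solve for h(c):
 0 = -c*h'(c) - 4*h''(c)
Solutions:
 h(c) = C1 + C2*erf(sqrt(2)*c/4)


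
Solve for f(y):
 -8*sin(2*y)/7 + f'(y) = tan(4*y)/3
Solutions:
 f(y) = C1 - log(cos(4*y))/12 - 4*cos(2*y)/7


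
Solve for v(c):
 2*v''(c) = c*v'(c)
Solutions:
 v(c) = C1 + C2*erfi(c/2)


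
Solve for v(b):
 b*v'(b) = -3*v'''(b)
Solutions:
 v(b) = C1 + Integral(C2*airyai(-3^(2/3)*b/3) + C3*airybi(-3^(2/3)*b/3), b)


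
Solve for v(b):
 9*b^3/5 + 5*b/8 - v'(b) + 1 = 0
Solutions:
 v(b) = C1 + 9*b^4/20 + 5*b^2/16 + b


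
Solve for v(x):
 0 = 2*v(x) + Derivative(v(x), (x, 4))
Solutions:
 v(x) = (C1*sin(2^(3/4)*x/2) + C2*cos(2^(3/4)*x/2))*exp(-2^(3/4)*x/2) + (C3*sin(2^(3/4)*x/2) + C4*cos(2^(3/4)*x/2))*exp(2^(3/4)*x/2)


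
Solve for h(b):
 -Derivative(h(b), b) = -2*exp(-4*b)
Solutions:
 h(b) = C1 - exp(-4*b)/2


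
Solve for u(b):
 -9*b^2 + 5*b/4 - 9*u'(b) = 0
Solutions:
 u(b) = C1 - b^3/3 + 5*b^2/72


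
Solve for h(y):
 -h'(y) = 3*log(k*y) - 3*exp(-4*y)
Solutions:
 h(y) = C1 - 3*y*log(k*y) + 3*y - 3*exp(-4*y)/4


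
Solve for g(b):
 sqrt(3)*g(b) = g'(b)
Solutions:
 g(b) = C1*exp(sqrt(3)*b)


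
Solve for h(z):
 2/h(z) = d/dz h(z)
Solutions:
 h(z) = -sqrt(C1 + 4*z)
 h(z) = sqrt(C1 + 4*z)


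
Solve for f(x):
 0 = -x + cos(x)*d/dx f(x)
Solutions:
 f(x) = C1 + Integral(x/cos(x), x)


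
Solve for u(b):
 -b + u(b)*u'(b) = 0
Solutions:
 u(b) = -sqrt(C1 + b^2)
 u(b) = sqrt(C1 + b^2)


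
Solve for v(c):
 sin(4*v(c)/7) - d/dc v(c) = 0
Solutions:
 -c + 7*log(cos(4*v(c)/7) - 1)/8 - 7*log(cos(4*v(c)/7) + 1)/8 = C1


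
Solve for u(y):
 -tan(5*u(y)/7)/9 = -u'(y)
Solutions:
 u(y) = -7*asin(C1*exp(5*y/63))/5 + 7*pi/5
 u(y) = 7*asin(C1*exp(5*y/63))/5


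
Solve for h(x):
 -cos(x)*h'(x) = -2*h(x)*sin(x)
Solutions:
 h(x) = C1/cos(x)^2


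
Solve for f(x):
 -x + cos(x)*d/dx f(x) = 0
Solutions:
 f(x) = C1 + Integral(x/cos(x), x)


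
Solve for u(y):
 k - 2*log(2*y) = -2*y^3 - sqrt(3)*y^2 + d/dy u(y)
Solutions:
 u(y) = C1 + k*y + y^4/2 + sqrt(3)*y^3/3 - 2*y*log(y) - y*log(4) + 2*y


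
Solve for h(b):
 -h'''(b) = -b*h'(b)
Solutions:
 h(b) = C1 + Integral(C2*airyai(b) + C3*airybi(b), b)


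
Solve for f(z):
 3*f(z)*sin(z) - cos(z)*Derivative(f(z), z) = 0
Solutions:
 f(z) = C1/cos(z)^3


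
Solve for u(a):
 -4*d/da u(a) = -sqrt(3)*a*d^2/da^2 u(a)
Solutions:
 u(a) = C1 + C2*a^(1 + 4*sqrt(3)/3)


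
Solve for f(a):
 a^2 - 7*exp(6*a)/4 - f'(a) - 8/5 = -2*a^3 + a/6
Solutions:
 f(a) = C1 + a^4/2 + a^3/3 - a^2/12 - 8*a/5 - 7*exp(6*a)/24


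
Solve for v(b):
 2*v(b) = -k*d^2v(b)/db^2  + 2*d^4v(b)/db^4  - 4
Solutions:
 v(b) = C1*exp(-b*sqrt(k - sqrt(k^2 + 16))/2) + C2*exp(b*sqrt(k - sqrt(k^2 + 16))/2) + C3*exp(-b*sqrt(k + sqrt(k^2 + 16))/2) + C4*exp(b*sqrt(k + sqrt(k^2 + 16))/2) - 2


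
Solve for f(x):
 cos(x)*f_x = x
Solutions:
 f(x) = C1 + Integral(x/cos(x), x)


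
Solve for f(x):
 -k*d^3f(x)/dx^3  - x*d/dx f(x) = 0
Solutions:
 f(x) = C1 + Integral(C2*airyai(x*(-1/k)^(1/3)) + C3*airybi(x*(-1/k)^(1/3)), x)


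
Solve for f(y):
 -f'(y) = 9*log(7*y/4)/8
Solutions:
 f(y) = C1 - 9*y*log(y)/8 - 9*y*log(7)/8 + 9*y/8 + 9*y*log(2)/4


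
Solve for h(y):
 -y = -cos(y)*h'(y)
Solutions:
 h(y) = C1 + Integral(y/cos(y), y)


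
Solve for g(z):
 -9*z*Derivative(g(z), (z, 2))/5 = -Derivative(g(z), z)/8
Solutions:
 g(z) = C1 + C2*z^(77/72)


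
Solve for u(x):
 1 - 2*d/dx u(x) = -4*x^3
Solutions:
 u(x) = C1 + x^4/2 + x/2


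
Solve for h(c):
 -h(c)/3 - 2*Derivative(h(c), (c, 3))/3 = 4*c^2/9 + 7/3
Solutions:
 h(c) = C3*exp(-2^(2/3)*c/2) - 4*c^2/3 + (C1*sin(2^(2/3)*sqrt(3)*c/4) + C2*cos(2^(2/3)*sqrt(3)*c/4))*exp(2^(2/3)*c/4) - 7


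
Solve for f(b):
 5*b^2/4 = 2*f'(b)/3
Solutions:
 f(b) = C1 + 5*b^3/8


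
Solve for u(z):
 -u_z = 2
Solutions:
 u(z) = C1 - 2*z


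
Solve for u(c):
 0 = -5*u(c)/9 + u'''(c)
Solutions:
 u(c) = C3*exp(15^(1/3)*c/3) + (C1*sin(3^(5/6)*5^(1/3)*c/6) + C2*cos(3^(5/6)*5^(1/3)*c/6))*exp(-15^(1/3)*c/6)


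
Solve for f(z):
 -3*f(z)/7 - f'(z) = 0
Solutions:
 f(z) = C1*exp(-3*z/7)


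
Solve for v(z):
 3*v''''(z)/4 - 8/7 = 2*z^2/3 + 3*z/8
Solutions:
 v(z) = C1 + C2*z + C3*z^2 + C4*z^3 + z^6/405 + z^5/240 + 4*z^4/63


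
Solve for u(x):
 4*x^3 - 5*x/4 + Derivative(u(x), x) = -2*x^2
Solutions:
 u(x) = C1 - x^4 - 2*x^3/3 + 5*x^2/8


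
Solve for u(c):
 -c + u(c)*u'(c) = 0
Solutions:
 u(c) = -sqrt(C1 + c^2)
 u(c) = sqrt(C1 + c^2)


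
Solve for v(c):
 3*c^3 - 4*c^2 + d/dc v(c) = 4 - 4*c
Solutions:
 v(c) = C1 - 3*c^4/4 + 4*c^3/3 - 2*c^2 + 4*c


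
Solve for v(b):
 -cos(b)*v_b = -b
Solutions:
 v(b) = C1 + Integral(b/cos(b), b)


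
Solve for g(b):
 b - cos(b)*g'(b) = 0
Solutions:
 g(b) = C1 + Integral(b/cos(b), b)


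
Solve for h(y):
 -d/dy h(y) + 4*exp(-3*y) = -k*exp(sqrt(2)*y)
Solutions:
 h(y) = C1 + sqrt(2)*k*exp(sqrt(2)*y)/2 - 4*exp(-3*y)/3


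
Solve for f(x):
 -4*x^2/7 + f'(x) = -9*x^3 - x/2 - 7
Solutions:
 f(x) = C1 - 9*x^4/4 + 4*x^3/21 - x^2/4 - 7*x


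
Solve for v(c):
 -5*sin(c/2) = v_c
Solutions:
 v(c) = C1 + 10*cos(c/2)


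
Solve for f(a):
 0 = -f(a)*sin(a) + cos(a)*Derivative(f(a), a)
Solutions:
 f(a) = C1/cos(a)


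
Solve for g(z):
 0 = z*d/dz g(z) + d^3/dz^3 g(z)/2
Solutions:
 g(z) = C1 + Integral(C2*airyai(-2^(1/3)*z) + C3*airybi(-2^(1/3)*z), z)


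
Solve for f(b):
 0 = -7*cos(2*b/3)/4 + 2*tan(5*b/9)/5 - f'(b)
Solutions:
 f(b) = C1 - 18*log(cos(5*b/9))/25 - 21*sin(2*b/3)/8


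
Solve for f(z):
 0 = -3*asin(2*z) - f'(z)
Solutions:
 f(z) = C1 - 3*z*asin(2*z) - 3*sqrt(1 - 4*z^2)/2


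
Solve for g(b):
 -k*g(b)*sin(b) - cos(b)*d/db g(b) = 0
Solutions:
 g(b) = C1*exp(k*log(cos(b)))


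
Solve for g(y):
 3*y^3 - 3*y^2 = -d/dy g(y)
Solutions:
 g(y) = C1 - 3*y^4/4 + y^3


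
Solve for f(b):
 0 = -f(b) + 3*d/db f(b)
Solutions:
 f(b) = C1*exp(b/3)


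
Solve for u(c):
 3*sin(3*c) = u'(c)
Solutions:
 u(c) = C1 - cos(3*c)


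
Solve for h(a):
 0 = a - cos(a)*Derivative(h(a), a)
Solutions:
 h(a) = C1 + Integral(a/cos(a), a)


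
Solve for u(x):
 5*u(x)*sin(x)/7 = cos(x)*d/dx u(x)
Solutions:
 u(x) = C1/cos(x)^(5/7)


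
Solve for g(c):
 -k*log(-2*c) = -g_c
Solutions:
 g(c) = C1 + c*k*log(-c) + c*k*(-1 + log(2))


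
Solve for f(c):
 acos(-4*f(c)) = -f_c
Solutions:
 Integral(1/acos(-4*_y), (_y, f(c))) = C1 - c


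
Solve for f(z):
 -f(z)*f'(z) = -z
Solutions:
 f(z) = -sqrt(C1 + z^2)
 f(z) = sqrt(C1 + z^2)


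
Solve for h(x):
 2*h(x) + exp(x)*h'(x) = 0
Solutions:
 h(x) = C1*exp(2*exp(-x))


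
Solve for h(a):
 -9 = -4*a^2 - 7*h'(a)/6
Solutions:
 h(a) = C1 - 8*a^3/7 + 54*a/7


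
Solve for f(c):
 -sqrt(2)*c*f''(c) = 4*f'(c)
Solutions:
 f(c) = C1 + C2*c^(1 - 2*sqrt(2))


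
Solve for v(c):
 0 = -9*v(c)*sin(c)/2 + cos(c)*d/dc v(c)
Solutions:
 v(c) = C1/cos(c)^(9/2)


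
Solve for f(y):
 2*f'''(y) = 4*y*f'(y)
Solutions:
 f(y) = C1 + Integral(C2*airyai(2^(1/3)*y) + C3*airybi(2^(1/3)*y), y)


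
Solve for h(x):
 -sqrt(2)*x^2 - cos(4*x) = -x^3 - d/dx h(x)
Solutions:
 h(x) = C1 - x^4/4 + sqrt(2)*x^3/3 + sin(4*x)/4


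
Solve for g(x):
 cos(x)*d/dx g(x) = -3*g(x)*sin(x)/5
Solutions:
 g(x) = C1*cos(x)^(3/5)


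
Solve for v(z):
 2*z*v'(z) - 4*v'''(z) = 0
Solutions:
 v(z) = C1 + Integral(C2*airyai(2^(2/3)*z/2) + C3*airybi(2^(2/3)*z/2), z)


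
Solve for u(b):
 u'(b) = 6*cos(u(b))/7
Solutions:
 -6*b/7 - log(sin(u(b)) - 1)/2 + log(sin(u(b)) + 1)/2 = C1


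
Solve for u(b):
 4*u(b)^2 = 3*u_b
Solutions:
 u(b) = -3/(C1 + 4*b)


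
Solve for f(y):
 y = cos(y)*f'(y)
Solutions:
 f(y) = C1 + Integral(y/cos(y), y)


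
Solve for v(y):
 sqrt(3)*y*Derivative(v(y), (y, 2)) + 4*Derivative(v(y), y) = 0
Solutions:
 v(y) = C1 + C2*y^(1 - 4*sqrt(3)/3)


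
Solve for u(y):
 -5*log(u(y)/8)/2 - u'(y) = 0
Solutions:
 -2*Integral(1/(-log(_y) + 3*log(2)), (_y, u(y)))/5 = C1 - y


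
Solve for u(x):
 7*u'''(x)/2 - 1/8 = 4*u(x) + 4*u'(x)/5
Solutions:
 u(x) = C1*exp(-x*(4*22050^(1/3)/(sqrt(2477265) + 1575)^(1/3) + 420^(1/3)*(sqrt(2477265) + 1575)^(1/3))/210)*sin(3^(1/6)*x*(-140^(1/3)*3^(2/3)*(sqrt(2477265) + 1575)^(1/3) + 12*2450^(1/3)/(sqrt(2477265) + 1575)^(1/3))/210) + C2*exp(-x*(4*22050^(1/3)/(sqrt(2477265) + 1575)^(1/3) + 420^(1/3)*(sqrt(2477265) + 1575)^(1/3))/210)*cos(3^(1/6)*x*(-140^(1/3)*3^(2/3)*(sqrt(2477265) + 1575)^(1/3) + 12*2450^(1/3)/(sqrt(2477265) + 1575)^(1/3))/210) + C3*exp(x*(4*22050^(1/3)/(sqrt(2477265) + 1575)^(1/3) + 420^(1/3)*(sqrt(2477265) + 1575)^(1/3))/105) - 1/32


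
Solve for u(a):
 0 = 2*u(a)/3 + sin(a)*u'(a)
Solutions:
 u(a) = C1*(cos(a) + 1)^(1/3)/(cos(a) - 1)^(1/3)


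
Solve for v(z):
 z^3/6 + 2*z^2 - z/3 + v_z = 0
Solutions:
 v(z) = C1 - z^4/24 - 2*z^3/3 + z^2/6


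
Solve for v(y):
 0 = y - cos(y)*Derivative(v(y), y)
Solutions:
 v(y) = C1 + Integral(y/cos(y), y)


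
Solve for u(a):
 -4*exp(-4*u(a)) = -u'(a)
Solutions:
 u(a) = log(-I*(C1 + 16*a)^(1/4))
 u(a) = log(I*(C1 + 16*a)^(1/4))
 u(a) = log(-(C1 + 16*a)^(1/4))
 u(a) = log(C1 + 16*a)/4


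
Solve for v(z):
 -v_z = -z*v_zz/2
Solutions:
 v(z) = C1 + C2*z^3


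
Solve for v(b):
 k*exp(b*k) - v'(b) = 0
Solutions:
 v(b) = C1 + exp(b*k)


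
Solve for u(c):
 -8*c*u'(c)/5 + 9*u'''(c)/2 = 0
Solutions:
 u(c) = C1 + Integral(C2*airyai(2*150^(1/3)*c/15) + C3*airybi(2*150^(1/3)*c/15), c)


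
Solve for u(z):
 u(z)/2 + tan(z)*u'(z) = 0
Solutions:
 u(z) = C1/sqrt(sin(z))


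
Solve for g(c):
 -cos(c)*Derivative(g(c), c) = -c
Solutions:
 g(c) = C1 + Integral(c/cos(c), c)


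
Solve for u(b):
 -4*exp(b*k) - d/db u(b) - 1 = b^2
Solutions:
 u(b) = C1 - b^3/3 - b - 4*exp(b*k)/k


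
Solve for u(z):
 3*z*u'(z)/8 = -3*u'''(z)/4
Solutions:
 u(z) = C1 + Integral(C2*airyai(-2^(2/3)*z/2) + C3*airybi(-2^(2/3)*z/2), z)


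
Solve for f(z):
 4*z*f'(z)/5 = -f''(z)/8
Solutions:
 f(z) = C1 + C2*erf(4*sqrt(5)*z/5)


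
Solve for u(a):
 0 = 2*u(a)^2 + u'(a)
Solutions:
 u(a) = 1/(C1 + 2*a)


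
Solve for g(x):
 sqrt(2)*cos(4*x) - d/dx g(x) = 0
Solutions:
 g(x) = C1 + sqrt(2)*sin(4*x)/4


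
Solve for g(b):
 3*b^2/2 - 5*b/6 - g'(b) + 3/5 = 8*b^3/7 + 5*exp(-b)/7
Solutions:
 g(b) = C1 - 2*b^4/7 + b^3/2 - 5*b^2/12 + 3*b/5 + 5*exp(-b)/7


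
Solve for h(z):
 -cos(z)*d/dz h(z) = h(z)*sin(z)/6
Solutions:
 h(z) = C1*cos(z)^(1/6)


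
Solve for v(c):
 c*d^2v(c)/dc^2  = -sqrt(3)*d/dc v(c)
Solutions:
 v(c) = C1 + C2*c^(1 - sqrt(3))


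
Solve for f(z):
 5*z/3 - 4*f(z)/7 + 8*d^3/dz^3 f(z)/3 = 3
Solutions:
 f(z) = C3*exp(14^(2/3)*3^(1/3)*z/14) + 35*z/12 + (C1*sin(14^(2/3)*3^(5/6)*z/28) + C2*cos(14^(2/3)*3^(5/6)*z/28))*exp(-14^(2/3)*3^(1/3)*z/28) - 21/4


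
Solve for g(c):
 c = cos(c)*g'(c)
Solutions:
 g(c) = C1 + Integral(c/cos(c), c)


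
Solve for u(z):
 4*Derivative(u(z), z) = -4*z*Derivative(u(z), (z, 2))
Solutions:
 u(z) = C1 + C2*log(z)


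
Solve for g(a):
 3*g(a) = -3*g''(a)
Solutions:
 g(a) = C1*sin(a) + C2*cos(a)


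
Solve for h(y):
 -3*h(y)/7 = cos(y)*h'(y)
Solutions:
 h(y) = C1*(sin(y) - 1)^(3/14)/(sin(y) + 1)^(3/14)


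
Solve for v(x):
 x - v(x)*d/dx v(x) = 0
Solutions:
 v(x) = -sqrt(C1 + x^2)
 v(x) = sqrt(C1 + x^2)


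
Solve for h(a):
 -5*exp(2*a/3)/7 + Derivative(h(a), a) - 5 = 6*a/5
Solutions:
 h(a) = C1 + 3*a^2/5 + 5*a + 15*exp(2*a/3)/14


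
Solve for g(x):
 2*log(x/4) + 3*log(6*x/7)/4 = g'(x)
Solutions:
 g(x) = C1 + 11*x*log(x)/4 - x*log(112) - 11*x/4 + x*log(7)/4 + 3*x*log(6)/4


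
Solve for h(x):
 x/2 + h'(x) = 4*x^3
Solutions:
 h(x) = C1 + x^4 - x^2/4


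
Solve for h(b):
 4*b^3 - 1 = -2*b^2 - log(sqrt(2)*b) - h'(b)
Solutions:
 h(b) = C1 - b^4 - 2*b^3/3 - b*log(b) - b*log(2)/2 + 2*b


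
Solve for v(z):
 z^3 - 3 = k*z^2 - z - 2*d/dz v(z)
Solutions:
 v(z) = C1 + k*z^3/6 - z^4/8 - z^2/4 + 3*z/2


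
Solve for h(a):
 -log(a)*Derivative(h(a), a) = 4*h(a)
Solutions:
 h(a) = C1*exp(-4*li(a))


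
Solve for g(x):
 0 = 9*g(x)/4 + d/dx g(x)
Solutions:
 g(x) = C1*exp(-9*x/4)


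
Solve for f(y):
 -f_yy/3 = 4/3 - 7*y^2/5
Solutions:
 f(y) = C1 + C2*y + 7*y^4/20 - 2*y^2


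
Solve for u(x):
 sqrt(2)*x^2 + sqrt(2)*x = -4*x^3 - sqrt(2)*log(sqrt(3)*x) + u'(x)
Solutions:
 u(x) = C1 + x^4 + sqrt(2)*x^3/3 + sqrt(2)*x^2/2 + sqrt(2)*x*log(x) - sqrt(2)*x + sqrt(2)*x*log(3)/2


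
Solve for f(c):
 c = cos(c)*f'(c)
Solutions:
 f(c) = C1 + Integral(c/cos(c), c)


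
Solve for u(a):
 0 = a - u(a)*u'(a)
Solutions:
 u(a) = -sqrt(C1 + a^2)
 u(a) = sqrt(C1 + a^2)


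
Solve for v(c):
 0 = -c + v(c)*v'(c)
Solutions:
 v(c) = -sqrt(C1 + c^2)
 v(c) = sqrt(C1 + c^2)


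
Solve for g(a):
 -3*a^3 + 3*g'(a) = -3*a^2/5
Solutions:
 g(a) = C1 + a^4/4 - a^3/15


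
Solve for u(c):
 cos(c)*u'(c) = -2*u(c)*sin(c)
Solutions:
 u(c) = C1*cos(c)^2


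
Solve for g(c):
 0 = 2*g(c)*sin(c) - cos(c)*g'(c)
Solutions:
 g(c) = C1/cos(c)^2


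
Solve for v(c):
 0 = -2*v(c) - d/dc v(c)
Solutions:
 v(c) = C1*exp(-2*c)


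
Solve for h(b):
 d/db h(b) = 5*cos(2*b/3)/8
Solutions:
 h(b) = C1 + 15*sin(2*b/3)/16


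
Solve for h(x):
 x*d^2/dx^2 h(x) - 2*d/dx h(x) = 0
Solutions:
 h(x) = C1 + C2*x^3


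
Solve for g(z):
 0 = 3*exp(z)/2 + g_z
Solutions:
 g(z) = C1 - 3*exp(z)/2


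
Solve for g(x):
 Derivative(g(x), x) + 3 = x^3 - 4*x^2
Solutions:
 g(x) = C1 + x^4/4 - 4*x^3/3 - 3*x


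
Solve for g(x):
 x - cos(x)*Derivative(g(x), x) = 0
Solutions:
 g(x) = C1 + Integral(x/cos(x), x)


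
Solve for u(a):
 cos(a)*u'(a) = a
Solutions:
 u(a) = C1 + Integral(a/cos(a), a)


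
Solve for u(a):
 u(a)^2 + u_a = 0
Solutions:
 u(a) = 1/(C1 + a)


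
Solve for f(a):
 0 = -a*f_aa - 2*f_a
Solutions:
 f(a) = C1 + C2/a


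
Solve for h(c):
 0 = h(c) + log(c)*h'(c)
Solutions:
 h(c) = C1*exp(-li(c))


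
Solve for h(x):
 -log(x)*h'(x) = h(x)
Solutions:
 h(x) = C1*exp(-li(x))


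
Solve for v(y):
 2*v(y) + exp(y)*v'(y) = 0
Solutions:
 v(y) = C1*exp(2*exp(-y))


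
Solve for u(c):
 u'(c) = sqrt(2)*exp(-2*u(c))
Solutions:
 u(c) = log(-sqrt(C1 + 2*sqrt(2)*c))
 u(c) = log(C1 + 2*sqrt(2)*c)/2


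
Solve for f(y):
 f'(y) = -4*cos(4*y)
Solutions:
 f(y) = C1 - sin(4*y)


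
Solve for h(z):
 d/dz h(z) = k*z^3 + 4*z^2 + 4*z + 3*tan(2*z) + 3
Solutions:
 h(z) = C1 + k*z^4/4 + 4*z^3/3 + 2*z^2 + 3*z - 3*log(cos(2*z))/2


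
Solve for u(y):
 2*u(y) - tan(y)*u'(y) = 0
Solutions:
 u(y) = C1*sin(y)^2


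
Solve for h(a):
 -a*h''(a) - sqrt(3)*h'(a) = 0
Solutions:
 h(a) = C1 + C2*a^(1 - sqrt(3))


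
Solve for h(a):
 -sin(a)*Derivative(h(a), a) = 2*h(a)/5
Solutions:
 h(a) = C1*(cos(a) + 1)^(1/5)/(cos(a) - 1)^(1/5)


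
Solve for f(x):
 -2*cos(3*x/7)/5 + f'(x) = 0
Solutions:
 f(x) = C1 + 14*sin(3*x/7)/15


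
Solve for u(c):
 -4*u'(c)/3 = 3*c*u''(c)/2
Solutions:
 u(c) = C1 + C2*c^(1/9)


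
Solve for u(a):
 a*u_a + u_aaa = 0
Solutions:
 u(a) = C1 + Integral(C2*airyai(-a) + C3*airybi(-a), a)


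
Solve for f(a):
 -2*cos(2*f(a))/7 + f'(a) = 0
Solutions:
 -2*a/7 - log(sin(2*f(a)) - 1)/4 + log(sin(2*f(a)) + 1)/4 = C1


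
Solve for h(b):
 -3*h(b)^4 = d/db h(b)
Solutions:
 h(b) = (-3^(2/3) - 3*3^(1/6)*I)*(1/(C1 + 3*b))^(1/3)/6
 h(b) = (-3^(2/3) + 3*3^(1/6)*I)*(1/(C1 + 3*b))^(1/3)/6
 h(b) = (1/(C1 + 9*b))^(1/3)


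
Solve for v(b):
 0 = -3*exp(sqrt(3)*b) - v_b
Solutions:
 v(b) = C1 - sqrt(3)*exp(sqrt(3)*b)


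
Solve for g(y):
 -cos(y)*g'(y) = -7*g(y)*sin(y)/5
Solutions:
 g(y) = C1/cos(y)^(7/5)


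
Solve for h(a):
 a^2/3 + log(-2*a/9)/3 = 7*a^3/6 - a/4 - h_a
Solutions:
 h(a) = C1 + 7*a^4/24 - a^3/9 - a^2/8 - a*log(-a)/3 + a*(-log(2) + 1/3 + 2*log(6)/3)


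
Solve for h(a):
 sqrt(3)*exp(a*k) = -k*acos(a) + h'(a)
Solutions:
 h(a) = C1 + k*(a*acos(a) - sqrt(1 - a^2)) + sqrt(3)*Piecewise((exp(a*k)/k, Ne(k, 0)), (a, True))


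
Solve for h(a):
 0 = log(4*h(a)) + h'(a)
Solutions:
 Integral(1/(log(_y) + 2*log(2)), (_y, h(a))) = C1 - a


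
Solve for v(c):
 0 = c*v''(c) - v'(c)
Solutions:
 v(c) = C1 + C2*c^2


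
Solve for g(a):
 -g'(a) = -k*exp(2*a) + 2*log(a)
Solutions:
 g(a) = C1 - 2*a*log(a) + 2*a + k*exp(2*a)/2


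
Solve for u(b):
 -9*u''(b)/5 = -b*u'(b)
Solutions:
 u(b) = C1 + C2*erfi(sqrt(10)*b/6)
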